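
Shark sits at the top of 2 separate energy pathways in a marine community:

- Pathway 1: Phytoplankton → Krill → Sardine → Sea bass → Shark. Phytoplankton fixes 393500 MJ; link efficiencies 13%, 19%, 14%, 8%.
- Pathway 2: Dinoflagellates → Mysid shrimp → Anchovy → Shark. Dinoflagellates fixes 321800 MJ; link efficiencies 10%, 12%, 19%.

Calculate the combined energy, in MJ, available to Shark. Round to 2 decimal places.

Pathway 1: 393500 × 0.13 × 0.19 × 0.14 × 0.08 = 108.85784 MJ
Pathway 2: 321800 × 0.1 × 0.12 × 0.19 = 733.704 MJ
Total at Shark: 108.85784 + 733.704 = 842.56184 MJ

842.56 MJ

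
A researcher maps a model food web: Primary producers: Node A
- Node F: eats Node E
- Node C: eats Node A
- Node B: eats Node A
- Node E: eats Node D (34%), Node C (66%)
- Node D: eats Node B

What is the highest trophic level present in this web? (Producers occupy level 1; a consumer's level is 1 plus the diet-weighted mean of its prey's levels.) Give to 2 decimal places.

Node B: 1 + 1 = 2
Node C: 1 + 1 = 2
Node D: 1 + 2 = 3
Node E: 1 + (0.34×3 + 0.66×2) = 3.34
Node F: 1 + 3.34 = 4.34

4.34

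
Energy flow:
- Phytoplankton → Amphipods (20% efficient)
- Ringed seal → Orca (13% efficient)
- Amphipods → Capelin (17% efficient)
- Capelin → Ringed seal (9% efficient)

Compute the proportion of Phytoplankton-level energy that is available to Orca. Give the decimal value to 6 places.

0.000398

Product of link efficiencies: 0.2 × 0.17 × 0.09 × 0.13 = 0.0003978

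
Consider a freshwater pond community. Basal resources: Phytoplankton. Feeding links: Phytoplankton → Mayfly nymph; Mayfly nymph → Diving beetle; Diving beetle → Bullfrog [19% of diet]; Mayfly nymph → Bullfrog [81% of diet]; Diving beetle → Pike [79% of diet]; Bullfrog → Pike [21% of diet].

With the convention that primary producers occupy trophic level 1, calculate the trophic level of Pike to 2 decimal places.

4.04

Mayfly nymph: 1 + 1 = 2
Diving beetle: 1 + 2 = 3
Bullfrog: 1 + (0.19×3 + 0.81×2) = 3.19
Pike: 1 + (0.79×3 + 0.21×3.19) = 4.0399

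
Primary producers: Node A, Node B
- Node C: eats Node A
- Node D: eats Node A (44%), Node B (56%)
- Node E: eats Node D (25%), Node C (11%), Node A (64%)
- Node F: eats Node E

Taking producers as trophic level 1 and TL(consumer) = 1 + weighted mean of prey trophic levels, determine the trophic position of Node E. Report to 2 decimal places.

2.36

Node C: 1 + 1 = 2
Node D: 1 + (0.44×1 + 0.56×1) = 2
Node E: 1 + (0.25×2 + 0.11×2 + 0.64×1) = 2.36
Node F: 1 + 2.36 = 3.36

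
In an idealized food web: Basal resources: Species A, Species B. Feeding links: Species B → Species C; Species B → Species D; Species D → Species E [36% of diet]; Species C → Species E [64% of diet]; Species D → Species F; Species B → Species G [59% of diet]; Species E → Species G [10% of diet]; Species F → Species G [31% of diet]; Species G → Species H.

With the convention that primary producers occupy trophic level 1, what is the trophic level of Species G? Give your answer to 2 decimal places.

2.82

Species C: 1 + 1 = 2
Species D: 1 + 1 = 2
Species E: 1 + (0.36×2 + 0.64×2) = 3
Species F: 1 + 2 = 3
Species G: 1 + (0.59×1 + 0.1×3 + 0.31×3) = 2.82
Species H: 1 + 2.82 = 3.82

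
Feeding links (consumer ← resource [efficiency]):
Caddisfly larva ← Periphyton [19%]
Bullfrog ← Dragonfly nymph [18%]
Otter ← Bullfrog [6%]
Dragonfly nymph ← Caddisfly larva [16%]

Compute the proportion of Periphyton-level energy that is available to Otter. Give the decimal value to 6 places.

Product of link efficiencies: 0.19 × 0.16 × 0.18 × 0.06 = 0.00032832

0.000328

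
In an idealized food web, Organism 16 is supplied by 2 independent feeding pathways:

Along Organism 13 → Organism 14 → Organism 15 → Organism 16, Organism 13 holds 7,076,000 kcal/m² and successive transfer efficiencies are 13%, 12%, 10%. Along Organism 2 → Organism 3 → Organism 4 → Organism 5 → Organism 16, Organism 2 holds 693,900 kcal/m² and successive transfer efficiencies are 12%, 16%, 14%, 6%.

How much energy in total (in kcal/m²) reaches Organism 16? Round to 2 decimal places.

Via Organism 13: 7076000 × 0.13 × 0.12 × 0.1 = 11038.56 kcal/m²
Via Organism 2: 693900 × 0.12 × 0.16 × 0.14 × 0.06 = 111.912192 kcal/m²
Total at Organism 16: 11038.56 + 111.912192 = 11150.472192 kcal/m²

11150.47 kcal/m²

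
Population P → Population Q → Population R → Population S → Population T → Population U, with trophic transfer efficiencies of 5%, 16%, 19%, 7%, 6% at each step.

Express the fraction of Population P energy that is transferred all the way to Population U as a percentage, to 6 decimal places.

Product of link efficiencies: 0.05 × 0.16 × 0.19 × 0.07 × 0.06 = 0.000006384
As a percentage: 0.000006384 × 100 = 0.000638%

0.000638%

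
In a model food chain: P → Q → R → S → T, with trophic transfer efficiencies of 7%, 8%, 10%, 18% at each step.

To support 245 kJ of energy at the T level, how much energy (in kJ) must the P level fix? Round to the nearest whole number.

2430556 kJ

Cumulative transfer efficiency: 0.07 × 0.08 × 0.1 × 0.18 = 0.0001008
P energy = 245 / 0.0001008 = 2430556 kJ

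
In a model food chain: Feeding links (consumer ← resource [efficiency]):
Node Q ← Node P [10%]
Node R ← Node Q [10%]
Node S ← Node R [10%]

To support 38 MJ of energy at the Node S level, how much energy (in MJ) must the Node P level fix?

Cumulative transfer efficiency: 0.1 × 0.1 × 0.1 = 0.001
Node P energy = 38 / 0.001 = 38000 MJ

38000 MJ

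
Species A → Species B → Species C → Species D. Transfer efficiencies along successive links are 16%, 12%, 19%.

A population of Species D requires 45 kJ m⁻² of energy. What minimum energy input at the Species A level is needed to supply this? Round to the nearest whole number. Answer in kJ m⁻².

Cumulative transfer efficiency: 0.16 × 0.12 × 0.19 = 0.003648
Species A energy = 45 / 0.003648 = 12336 kJ m⁻²

12336 kJ m⁻²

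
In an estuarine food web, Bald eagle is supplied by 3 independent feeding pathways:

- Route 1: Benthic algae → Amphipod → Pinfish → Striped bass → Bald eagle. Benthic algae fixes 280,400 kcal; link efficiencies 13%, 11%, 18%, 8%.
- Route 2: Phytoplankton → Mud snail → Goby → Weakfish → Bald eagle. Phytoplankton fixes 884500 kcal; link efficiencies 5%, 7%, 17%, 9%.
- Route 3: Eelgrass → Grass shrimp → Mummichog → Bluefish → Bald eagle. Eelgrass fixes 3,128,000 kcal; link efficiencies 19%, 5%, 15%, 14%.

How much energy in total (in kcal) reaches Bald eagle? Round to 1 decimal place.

729.1 kcal

Route 1: 280400 × 0.13 × 0.11 × 0.18 × 0.08 = 57.739968 kcal
Route 2: 884500 × 0.05 × 0.07 × 0.17 × 0.09 = 47.364975 kcal
Route 3: 3128000 × 0.19 × 0.05 × 0.15 × 0.14 = 624.036 kcal
Total at Bald eagle: 57.739968 + 47.364975 + 624.036 = 729.140943 kcal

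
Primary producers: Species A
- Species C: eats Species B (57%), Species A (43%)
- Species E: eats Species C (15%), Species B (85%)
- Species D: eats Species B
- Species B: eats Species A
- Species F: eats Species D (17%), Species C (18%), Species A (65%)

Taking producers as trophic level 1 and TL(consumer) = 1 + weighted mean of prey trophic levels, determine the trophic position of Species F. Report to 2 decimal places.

2.62

Species B: 1 + 1 = 2
Species C: 1 + (0.57×2 + 0.43×1) = 2.57
Species D: 1 + 2 = 3
Species E: 1 + (0.15×2.57 + 0.85×2) = 3.0855
Species F: 1 + (0.17×3 + 0.18×2.57 + 0.65×1) = 2.6226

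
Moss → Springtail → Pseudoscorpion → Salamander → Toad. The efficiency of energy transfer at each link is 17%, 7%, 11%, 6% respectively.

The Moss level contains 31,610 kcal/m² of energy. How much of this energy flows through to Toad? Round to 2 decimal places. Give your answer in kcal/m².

2.48 kcal/m²

Springtail: 31610 × 0.17 = 5373.7 kcal/m²
Pseudoscorpion: 5373.7 × 0.07 = 376.159 kcal/m²
Salamander: 376.159 × 0.11 = 41.37749 kcal/m²
Toad: 41.37749 × 0.06 = 2.4826494 kcal/m²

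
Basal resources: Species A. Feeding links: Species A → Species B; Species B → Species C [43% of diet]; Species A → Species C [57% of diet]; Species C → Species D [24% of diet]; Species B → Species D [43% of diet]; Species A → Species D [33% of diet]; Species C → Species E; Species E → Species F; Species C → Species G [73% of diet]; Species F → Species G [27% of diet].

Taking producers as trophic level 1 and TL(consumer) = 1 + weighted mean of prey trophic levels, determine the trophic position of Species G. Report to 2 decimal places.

3.97

Species B: 1 + 1 = 2
Species C: 1 + (0.43×2 + 0.57×1) = 2.43
Species D: 1 + (0.24×2.43 + 0.43×2 + 0.33×1) = 2.7732
Species E: 1 + 2.43 = 3.43
Species F: 1 + 3.43 = 4.43
Species G: 1 + (0.73×2.43 + 0.27×4.43) = 3.97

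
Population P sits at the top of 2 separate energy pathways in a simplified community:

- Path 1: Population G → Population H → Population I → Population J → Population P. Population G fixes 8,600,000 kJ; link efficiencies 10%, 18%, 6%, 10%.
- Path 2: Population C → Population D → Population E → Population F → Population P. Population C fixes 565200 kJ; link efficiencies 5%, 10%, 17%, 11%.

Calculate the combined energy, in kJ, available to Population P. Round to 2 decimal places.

981.65 kJ

Path 1: 8600000 × 0.1 × 0.18 × 0.06 × 0.1 = 928.8 kJ
Path 2: 565200 × 0.05 × 0.1 × 0.17 × 0.11 = 52.8462 kJ
Total at Population P: 928.8 + 52.8462 = 981.6462 kJ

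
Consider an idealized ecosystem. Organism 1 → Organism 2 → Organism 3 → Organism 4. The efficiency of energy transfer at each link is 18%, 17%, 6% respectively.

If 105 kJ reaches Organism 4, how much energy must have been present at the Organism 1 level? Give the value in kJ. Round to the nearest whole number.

Cumulative transfer efficiency: 0.18 × 0.17 × 0.06 = 0.001836
Organism 1 energy = 105 / 0.001836 = 57190 kJ

57190 kJ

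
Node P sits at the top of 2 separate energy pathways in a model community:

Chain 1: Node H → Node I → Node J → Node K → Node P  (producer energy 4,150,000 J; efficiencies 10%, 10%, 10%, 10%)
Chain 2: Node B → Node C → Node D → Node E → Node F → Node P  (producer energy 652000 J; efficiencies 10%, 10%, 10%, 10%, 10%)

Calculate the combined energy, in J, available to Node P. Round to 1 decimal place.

Chain 1: 4150000 × 0.1 × 0.1 × 0.1 × 0.1 = 415 J
Chain 2: 652000 × 0.1 × 0.1 × 0.1 × 0.1 × 0.1 = 6.52 J
Total at Node P: 415 + 6.52 = 421.52 J

421.5 J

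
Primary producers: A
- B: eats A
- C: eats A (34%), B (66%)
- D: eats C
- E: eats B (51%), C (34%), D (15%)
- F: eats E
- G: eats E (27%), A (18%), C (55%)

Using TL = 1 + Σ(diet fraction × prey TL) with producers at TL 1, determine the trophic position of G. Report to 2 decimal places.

B: 1 + 1 = 2
C: 1 + (0.34×1 + 0.66×2) = 2.66
D: 1 + 2.66 = 3.66
E: 1 + (0.51×2 + 0.34×2.66 + 0.15×3.66) = 3.4734
F: 1 + 3.4734 = 4.4734
G: 1 + (0.27×3.4734 + 0.18×1 + 0.55×2.66) = 3.580818

3.58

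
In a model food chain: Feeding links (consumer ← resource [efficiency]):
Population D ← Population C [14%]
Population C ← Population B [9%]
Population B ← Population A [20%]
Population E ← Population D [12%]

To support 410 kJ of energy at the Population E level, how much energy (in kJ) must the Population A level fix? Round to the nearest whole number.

Cumulative transfer efficiency: 0.2 × 0.09 × 0.14 × 0.12 = 0.0003024
Population A energy = 410 / 0.0003024 = 1355820 kJ

1355820 kJ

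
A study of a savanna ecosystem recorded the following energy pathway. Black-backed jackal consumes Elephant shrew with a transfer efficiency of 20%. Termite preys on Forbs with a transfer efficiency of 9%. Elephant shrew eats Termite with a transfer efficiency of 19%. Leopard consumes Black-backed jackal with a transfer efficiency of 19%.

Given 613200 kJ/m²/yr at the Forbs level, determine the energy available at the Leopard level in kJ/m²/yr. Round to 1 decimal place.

Termite: 613200 × 0.09 = 55188 kJ/m²/yr
Elephant shrew: 55188 × 0.19 = 10485.72 kJ/m²/yr
Black-backed jackal: 10485.72 × 0.2 = 2097.144 kJ/m²/yr
Leopard: 2097.144 × 0.19 = 398.45736 kJ/m²/yr

398.5 kJ/m²/yr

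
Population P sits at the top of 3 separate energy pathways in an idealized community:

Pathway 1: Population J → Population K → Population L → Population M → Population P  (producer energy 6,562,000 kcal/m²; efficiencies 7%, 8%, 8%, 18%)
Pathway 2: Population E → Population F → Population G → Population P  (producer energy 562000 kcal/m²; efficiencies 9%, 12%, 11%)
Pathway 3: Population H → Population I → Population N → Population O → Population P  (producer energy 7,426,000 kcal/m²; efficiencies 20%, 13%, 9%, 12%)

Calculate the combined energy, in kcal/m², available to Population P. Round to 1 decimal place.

Pathway 1: 6562000 × 0.07 × 0.08 × 0.08 × 0.18 = 529.15968 kcal/m²
Pathway 2: 562000 × 0.09 × 0.12 × 0.11 = 667.656 kcal/m²
Pathway 3: 7426000 × 0.2 × 0.13 × 0.09 × 0.12 = 2085.2208 kcal/m²
Total at Population P: 529.15968 + 667.656 + 2085.2208 = 3282.03648 kcal/m²

3282.0 kcal/m²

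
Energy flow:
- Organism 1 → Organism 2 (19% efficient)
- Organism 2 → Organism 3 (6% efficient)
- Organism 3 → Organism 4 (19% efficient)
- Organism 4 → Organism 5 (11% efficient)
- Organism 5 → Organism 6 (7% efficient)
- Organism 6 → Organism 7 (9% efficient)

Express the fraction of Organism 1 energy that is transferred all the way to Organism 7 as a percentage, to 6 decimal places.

0.000150%

Product of link efficiencies: 0.19 × 0.06 × 0.19 × 0.11 × 0.07 × 0.09 = 0.000001501038
As a percentage: 0.000001501038 × 100 = 0.000150%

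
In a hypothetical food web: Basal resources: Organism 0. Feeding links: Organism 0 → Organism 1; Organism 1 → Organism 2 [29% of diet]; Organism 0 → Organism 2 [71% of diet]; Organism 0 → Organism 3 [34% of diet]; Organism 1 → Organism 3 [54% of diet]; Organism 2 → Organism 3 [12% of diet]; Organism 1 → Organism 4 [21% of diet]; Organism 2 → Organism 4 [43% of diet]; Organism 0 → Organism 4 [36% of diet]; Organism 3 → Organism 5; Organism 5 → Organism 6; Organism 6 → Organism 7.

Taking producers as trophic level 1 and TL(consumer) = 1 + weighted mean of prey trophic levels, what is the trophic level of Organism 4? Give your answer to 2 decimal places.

2.76

Organism 1: 1 + 1 = 2
Organism 2: 1 + (0.29×2 + 0.71×1) = 2.29
Organism 3: 1 + (0.34×1 + 0.54×2 + 0.12×2.29) = 2.6948
Organism 4: 1 + (0.21×2 + 0.43×2.29 + 0.36×1) = 2.7647
Organism 5: 1 + 2.6948 = 3.6948
Organism 6: 1 + 3.6948 = 4.6948
Organism 7: 1 + 4.6948 = 5.6948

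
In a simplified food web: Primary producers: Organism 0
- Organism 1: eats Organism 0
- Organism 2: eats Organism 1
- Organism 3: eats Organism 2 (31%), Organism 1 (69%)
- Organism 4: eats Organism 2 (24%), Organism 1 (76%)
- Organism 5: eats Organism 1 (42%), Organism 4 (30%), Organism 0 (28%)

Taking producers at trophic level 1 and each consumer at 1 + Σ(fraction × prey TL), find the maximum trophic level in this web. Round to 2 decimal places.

Organism 1: 1 + 1 = 2
Organism 2: 1 + 2 = 3
Organism 3: 1 + (0.31×3 + 0.69×2) = 3.31
Organism 4: 1 + (0.24×3 + 0.76×2) = 3.24
Organism 5: 1 + (0.42×2 + 0.3×3.24 + 0.28×1) = 3.092

3.31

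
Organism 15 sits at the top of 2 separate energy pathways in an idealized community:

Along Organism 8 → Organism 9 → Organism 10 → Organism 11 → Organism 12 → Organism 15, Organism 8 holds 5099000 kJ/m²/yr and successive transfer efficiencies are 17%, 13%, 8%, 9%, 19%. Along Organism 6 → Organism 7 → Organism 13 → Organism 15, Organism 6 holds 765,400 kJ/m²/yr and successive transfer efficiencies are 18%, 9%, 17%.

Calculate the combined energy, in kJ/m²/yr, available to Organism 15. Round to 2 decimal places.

2262.07 kJ/m²/yr

Via Organism 8: 5099000 × 0.17 × 0.13 × 0.08 × 0.09 × 0.19 = 154.1570472 kJ/m²/yr
Via Organism 6: 765400 × 0.18 × 0.09 × 0.17 = 2107.9116 kJ/m²/yr
Total at Organism 15: 154.1570472 + 2107.9116 = 2262.0686472 kJ/m²/yr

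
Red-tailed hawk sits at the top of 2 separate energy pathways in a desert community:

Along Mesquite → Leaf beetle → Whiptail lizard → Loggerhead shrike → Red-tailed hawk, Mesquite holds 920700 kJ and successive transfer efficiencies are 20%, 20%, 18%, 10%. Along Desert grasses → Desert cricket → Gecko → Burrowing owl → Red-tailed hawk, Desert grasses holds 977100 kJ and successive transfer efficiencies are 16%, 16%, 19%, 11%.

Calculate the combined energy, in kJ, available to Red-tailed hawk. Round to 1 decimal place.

Via Mesquite: 920700 × 0.2 × 0.2 × 0.18 × 0.1 = 662.904 kJ
Via Desert grasses: 977100 × 0.16 × 0.16 × 0.19 × 0.11 = 522.787584 kJ
Total at Red-tailed hawk: 662.904 + 522.787584 = 1185.691584 kJ

1185.7 kJ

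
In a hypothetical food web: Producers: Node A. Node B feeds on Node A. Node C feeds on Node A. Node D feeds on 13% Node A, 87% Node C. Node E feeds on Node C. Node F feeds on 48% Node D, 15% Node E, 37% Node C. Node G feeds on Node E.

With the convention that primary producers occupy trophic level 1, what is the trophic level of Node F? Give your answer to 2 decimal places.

Node B: 1 + 1 = 2
Node C: 1 + 1 = 2
Node D: 1 + (0.13×1 + 0.87×2) = 2.87
Node E: 1 + 2 = 3
Node F: 1 + (0.48×2.87 + 0.15×3 + 0.37×2) = 3.5676
Node G: 1 + 3 = 4

3.57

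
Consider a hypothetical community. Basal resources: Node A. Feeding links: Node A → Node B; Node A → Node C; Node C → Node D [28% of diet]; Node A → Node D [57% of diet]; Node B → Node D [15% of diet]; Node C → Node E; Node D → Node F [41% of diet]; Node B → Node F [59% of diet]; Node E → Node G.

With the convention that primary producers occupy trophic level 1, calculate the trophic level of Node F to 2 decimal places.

3.18

Node B: 1 + 1 = 2
Node C: 1 + 1 = 2
Node D: 1 + (0.28×2 + 0.57×1 + 0.15×2) = 2.43
Node E: 1 + 2 = 3
Node F: 1 + (0.41×2.43 + 0.59×2) = 3.1763
Node G: 1 + 3 = 4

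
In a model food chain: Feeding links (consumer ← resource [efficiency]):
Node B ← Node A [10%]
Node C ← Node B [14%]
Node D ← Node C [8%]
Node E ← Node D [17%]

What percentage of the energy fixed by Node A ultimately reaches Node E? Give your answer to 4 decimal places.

0.0190%

Product of link efficiencies: 0.1 × 0.14 × 0.08 × 0.17 = 0.0001904
As a percentage: 0.0001904 × 100 = 0.0190%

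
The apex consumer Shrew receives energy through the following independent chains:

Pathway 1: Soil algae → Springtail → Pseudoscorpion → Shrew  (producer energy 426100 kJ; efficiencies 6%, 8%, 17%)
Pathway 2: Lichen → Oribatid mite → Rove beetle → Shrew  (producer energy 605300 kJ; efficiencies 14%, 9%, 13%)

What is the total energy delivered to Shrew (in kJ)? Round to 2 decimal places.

1339.18 kJ

Pathway 1: 426100 × 0.06 × 0.08 × 0.17 = 347.6976 kJ
Pathway 2: 605300 × 0.14 × 0.09 × 0.13 = 991.4814 kJ
Total at Shrew: 347.6976 + 991.4814 = 1339.179 kJ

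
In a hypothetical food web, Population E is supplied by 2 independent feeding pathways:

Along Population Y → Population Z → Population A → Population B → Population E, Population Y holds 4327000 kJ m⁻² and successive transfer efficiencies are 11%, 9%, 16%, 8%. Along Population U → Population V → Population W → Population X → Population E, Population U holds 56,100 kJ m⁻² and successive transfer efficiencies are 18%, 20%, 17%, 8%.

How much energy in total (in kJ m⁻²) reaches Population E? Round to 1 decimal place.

Via Population Y: 4327000 × 0.11 × 0.09 × 0.16 × 0.08 = 548.31744 kJ m⁻²
Via Population U: 56100 × 0.18 × 0.2 × 0.17 × 0.08 = 27.46656 kJ m⁻²
Total at Population E: 548.31744 + 27.46656 = 575.784 kJ m⁻²

575.8 kJ m⁻²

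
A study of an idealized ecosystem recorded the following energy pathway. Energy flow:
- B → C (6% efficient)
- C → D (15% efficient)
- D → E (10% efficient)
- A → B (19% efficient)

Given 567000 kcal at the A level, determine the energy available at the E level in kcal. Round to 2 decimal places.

96.96 kcal

B: 567000 × 0.19 = 107730 kcal
C: 107730 × 0.06 = 6463.8 kcal
D: 6463.8 × 0.15 = 969.57 kcal
E: 969.57 × 0.1 = 96.957 kcal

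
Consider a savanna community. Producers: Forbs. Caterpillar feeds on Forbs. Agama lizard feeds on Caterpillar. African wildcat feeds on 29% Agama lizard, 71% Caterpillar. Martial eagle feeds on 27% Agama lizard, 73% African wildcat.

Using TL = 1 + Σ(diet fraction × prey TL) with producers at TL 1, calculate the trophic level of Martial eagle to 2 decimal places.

Caterpillar: 1 + 1 = 2
Agama lizard: 1 + 2 = 3
African wildcat: 1 + (0.29×3 + 0.71×2) = 3.29
Martial eagle: 1 + (0.27×3 + 0.73×3.29) = 4.2117

4.21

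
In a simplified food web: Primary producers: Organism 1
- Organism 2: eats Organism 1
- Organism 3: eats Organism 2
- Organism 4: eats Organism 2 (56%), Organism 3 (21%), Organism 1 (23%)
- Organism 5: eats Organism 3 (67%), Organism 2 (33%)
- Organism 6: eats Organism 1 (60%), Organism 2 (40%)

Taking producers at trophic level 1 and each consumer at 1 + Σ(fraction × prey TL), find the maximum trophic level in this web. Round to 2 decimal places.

3.67

Organism 2: 1 + 1 = 2
Organism 3: 1 + 2 = 3
Organism 4: 1 + (0.56×2 + 0.21×3 + 0.23×1) = 2.98
Organism 5: 1 + (0.67×3 + 0.33×2) = 3.67
Organism 6: 1 + (0.6×1 + 0.4×2) = 2.4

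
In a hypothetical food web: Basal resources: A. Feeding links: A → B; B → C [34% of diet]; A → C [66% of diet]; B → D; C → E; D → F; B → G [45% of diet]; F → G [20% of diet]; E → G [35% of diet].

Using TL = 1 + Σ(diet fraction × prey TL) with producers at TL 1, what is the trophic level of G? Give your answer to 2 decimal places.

3.87

B: 1 + 1 = 2
C: 1 + (0.34×2 + 0.66×1) = 2.34
D: 1 + 2 = 3
E: 1 + 2.34 = 3.34
F: 1 + 3 = 4
G: 1 + (0.45×2 + 0.2×4 + 0.35×3.34) = 3.869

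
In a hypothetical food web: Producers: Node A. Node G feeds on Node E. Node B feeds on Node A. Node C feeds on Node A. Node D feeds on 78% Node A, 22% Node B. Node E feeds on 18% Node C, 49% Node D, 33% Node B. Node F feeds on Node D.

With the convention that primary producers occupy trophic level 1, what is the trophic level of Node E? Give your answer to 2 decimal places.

3.11

Node B: 1 + 1 = 2
Node C: 1 + 1 = 2
Node D: 1 + (0.78×1 + 0.22×2) = 2.22
Node E: 1 + (0.18×2 + 0.49×2.22 + 0.33×2) = 3.1078
Node F: 1 + 2.22 = 3.22
Node G: 1 + 3.1078 = 4.1078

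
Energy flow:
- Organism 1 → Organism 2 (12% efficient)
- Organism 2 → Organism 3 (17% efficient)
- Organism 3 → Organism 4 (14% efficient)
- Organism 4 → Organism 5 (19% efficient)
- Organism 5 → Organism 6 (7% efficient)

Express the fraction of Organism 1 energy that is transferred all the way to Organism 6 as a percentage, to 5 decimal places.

0.00380%

Product of link efficiencies: 0.12 × 0.17 × 0.14 × 0.19 × 0.07 = 0.0000379848
As a percentage: 0.0000379848 × 100 = 0.00380%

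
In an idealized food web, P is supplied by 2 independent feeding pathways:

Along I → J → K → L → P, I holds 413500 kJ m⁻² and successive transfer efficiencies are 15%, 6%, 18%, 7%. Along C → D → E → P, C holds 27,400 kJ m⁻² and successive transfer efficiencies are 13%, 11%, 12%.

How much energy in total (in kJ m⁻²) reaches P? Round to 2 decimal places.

Via I: 413500 × 0.15 × 0.06 × 0.18 × 0.07 = 46.8909 kJ m⁻²
Via C: 27400 × 0.13 × 0.11 × 0.12 = 47.0184 kJ m⁻²
Total at P: 46.8909 + 47.0184 = 93.9093 kJ m⁻²

93.91 kJ m⁻²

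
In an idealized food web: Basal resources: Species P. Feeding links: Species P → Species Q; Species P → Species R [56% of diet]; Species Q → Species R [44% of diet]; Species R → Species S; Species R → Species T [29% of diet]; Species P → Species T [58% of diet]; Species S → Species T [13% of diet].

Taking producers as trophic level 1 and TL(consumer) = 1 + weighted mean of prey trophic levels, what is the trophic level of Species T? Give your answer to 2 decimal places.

Species Q: 1 + 1 = 2
Species R: 1 + (0.56×1 + 0.44×2) = 2.44
Species S: 1 + 2.44 = 3.44
Species T: 1 + (0.29×2.44 + 0.58×1 + 0.13×3.44) = 2.7348

2.73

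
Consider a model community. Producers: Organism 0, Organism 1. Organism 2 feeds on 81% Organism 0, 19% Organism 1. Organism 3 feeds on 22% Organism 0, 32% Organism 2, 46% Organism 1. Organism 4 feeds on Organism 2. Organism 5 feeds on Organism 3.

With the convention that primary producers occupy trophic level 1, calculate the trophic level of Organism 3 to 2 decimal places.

2.32

Organism 2: 1 + (0.81×1 + 0.19×1) = 2
Organism 3: 1 + (0.22×1 + 0.32×2 + 0.46×1) = 2.32
Organism 4: 1 + 2 = 3
Organism 5: 1 + 2.32 = 3.32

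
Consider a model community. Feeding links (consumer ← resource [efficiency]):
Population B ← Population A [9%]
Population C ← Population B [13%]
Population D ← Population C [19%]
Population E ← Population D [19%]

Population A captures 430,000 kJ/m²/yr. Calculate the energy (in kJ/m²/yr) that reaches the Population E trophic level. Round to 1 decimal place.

Population B: 430000 × 0.09 = 38700 kJ/m²/yr
Population C: 38700 × 0.13 = 5031 kJ/m²/yr
Population D: 5031 × 0.19 = 955.89 kJ/m²/yr
Population E: 955.89 × 0.19 = 181.6191 kJ/m²/yr

181.6 kJ/m²/yr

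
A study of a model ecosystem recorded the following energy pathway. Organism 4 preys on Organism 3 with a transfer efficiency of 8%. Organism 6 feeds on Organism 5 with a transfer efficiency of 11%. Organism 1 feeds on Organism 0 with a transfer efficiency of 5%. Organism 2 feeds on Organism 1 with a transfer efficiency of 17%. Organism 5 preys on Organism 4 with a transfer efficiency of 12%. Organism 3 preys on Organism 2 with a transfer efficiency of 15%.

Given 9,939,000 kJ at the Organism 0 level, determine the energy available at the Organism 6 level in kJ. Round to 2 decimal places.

13.38 kJ

Organism 1: 9939000 × 0.05 = 496950 kJ
Organism 2: 496950 × 0.17 = 84481.5 kJ
Organism 3: 84481.5 × 0.15 = 12672.225 kJ
Organism 4: 12672.225 × 0.08 = 1013.778 kJ
Organism 5: 1013.778 × 0.12 = 121.65336 kJ
Organism 6: 121.65336 × 0.11 = 13.3818696 kJ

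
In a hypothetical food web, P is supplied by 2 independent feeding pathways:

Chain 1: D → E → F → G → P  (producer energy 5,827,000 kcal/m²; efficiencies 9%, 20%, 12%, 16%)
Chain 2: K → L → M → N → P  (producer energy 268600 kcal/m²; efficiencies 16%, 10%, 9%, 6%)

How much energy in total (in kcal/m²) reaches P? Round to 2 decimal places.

2037.02 kcal/m²

Chain 1: 5827000 × 0.09 × 0.2 × 0.12 × 0.16 = 2013.8112 kcal/m²
Chain 2: 268600 × 0.16 × 0.1 × 0.09 × 0.06 = 23.20704 kcal/m²
Total at P: 2013.8112 + 23.20704 = 2037.01824 kcal/m²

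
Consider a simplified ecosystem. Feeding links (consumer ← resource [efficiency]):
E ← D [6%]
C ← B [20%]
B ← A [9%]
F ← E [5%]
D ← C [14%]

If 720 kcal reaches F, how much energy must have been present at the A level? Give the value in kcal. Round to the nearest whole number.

95238095 kcal

Cumulative transfer efficiency: 0.09 × 0.2 × 0.14 × 0.06 × 0.05 = 0.00000756
A energy = 720 / 0.00000756 = 95238095 kcal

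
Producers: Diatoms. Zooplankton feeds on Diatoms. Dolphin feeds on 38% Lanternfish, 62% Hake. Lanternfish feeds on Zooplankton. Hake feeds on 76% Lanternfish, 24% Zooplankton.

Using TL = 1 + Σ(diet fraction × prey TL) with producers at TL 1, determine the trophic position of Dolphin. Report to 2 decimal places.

4.47

Zooplankton: 1 + 1 = 2
Lanternfish: 1 + 2 = 3
Hake: 1 + (0.76×3 + 0.24×2) = 3.76
Dolphin: 1 + (0.38×3 + 0.62×3.76) = 4.4712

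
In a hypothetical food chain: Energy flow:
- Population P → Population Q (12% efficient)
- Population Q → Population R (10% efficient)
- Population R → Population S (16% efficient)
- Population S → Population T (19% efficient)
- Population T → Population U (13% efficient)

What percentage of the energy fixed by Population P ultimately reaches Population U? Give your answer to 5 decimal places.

Product of link efficiencies: 0.12 × 0.1 × 0.16 × 0.19 × 0.13 = 0.000047424
As a percentage: 0.000047424 × 100 = 0.00474%

0.00474%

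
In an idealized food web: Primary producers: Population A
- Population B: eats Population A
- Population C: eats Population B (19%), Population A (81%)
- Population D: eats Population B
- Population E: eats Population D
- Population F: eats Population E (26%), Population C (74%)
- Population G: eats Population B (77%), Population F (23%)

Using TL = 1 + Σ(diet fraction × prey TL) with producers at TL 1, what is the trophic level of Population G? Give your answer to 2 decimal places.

Population B: 1 + 1 = 2
Population C: 1 + (0.19×2 + 0.81×1) = 2.19
Population D: 1 + 2 = 3
Population E: 1 + 3 = 4
Population F: 1 + (0.26×4 + 0.74×2.19) = 3.6606
Population G: 1 + (0.77×2 + 0.23×3.6606) = 3.381938

3.38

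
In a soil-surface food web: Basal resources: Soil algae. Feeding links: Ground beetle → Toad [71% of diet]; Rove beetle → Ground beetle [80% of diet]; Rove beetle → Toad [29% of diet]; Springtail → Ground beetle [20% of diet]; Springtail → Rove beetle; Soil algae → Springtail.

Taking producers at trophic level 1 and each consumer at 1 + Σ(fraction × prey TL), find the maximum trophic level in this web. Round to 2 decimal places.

4.57

Springtail: 1 + 1 = 2
Rove beetle: 1 + 2 = 3
Ground beetle: 1 + (0.8×3 + 0.2×2) = 3.8
Toad: 1 + (0.71×3.8 + 0.29×3) = 4.568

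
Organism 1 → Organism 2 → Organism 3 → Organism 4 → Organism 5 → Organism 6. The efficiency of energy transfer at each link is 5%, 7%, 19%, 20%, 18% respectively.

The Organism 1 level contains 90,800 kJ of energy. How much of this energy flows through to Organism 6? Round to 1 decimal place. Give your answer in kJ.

Organism 2: 90800 × 0.05 = 4540 kJ
Organism 3: 4540 × 0.07 = 317.8 kJ
Organism 4: 317.8 × 0.19 = 60.382 kJ
Organism 5: 60.382 × 0.2 = 12.0764 kJ
Organism 6: 12.0764 × 0.18 = 2.173752 kJ

2.2 kJ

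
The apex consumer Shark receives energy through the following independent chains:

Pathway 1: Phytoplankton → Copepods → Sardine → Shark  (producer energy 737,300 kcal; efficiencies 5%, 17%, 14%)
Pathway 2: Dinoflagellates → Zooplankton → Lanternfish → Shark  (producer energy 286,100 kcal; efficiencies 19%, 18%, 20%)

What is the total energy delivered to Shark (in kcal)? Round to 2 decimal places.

2834.31 kcal

Pathway 1: 737300 × 0.05 × 0.17 × 0.14 = 877.387 kcal
Pathway 2: 286100 × 0.19 × 0.18 × 0.2 = 1956.924 kcal
Total at Shark: 877.387 + 1956.924 = 2834.311 kcal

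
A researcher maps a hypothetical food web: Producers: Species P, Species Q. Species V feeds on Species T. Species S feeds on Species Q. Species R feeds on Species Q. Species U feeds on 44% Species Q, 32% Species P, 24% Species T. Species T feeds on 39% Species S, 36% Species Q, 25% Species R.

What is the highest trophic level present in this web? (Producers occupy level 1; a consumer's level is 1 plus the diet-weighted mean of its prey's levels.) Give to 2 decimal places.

3.64

Species R: 1 + 1 = 2
Species S: 1 + 1 = 2
Species T: 1 + (0.39×2 + 0.36×1 + 0.25×2) = 2.64
Species U: 1 + (0.44×1 + 0.32×1 + 0.24×2.64) = 2.3936
Species V: 1 + 2.64 = 3.64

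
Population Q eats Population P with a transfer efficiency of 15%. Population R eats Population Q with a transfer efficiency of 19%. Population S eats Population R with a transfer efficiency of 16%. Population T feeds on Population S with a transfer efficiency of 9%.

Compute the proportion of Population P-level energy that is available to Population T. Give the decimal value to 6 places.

0.000410

Product of link efficiencies: 0.15 × 0.19 × 0.16 × 0.09 = 0.0004104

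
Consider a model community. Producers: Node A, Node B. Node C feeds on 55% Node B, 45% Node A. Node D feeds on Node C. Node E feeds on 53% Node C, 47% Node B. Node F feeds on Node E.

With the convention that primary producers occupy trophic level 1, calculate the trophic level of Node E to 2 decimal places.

Node C: 1 + (0.55×1 + 0.45×1) = 2
Node D: 1 + 2 = 3
Node E: 1 + (0.53×2 + 0.47×1) = 2.53
Node F: 1 + 2.53 = 3.53

2.53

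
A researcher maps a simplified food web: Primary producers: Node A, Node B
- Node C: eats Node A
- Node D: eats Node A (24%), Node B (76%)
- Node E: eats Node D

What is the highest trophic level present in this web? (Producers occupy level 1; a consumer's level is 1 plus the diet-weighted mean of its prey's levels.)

Node C: 1 + 1 = 2
Node D: 1 + (0.24×1 + 0.76×1) = 2
Node E: 1 + 2 = 3

3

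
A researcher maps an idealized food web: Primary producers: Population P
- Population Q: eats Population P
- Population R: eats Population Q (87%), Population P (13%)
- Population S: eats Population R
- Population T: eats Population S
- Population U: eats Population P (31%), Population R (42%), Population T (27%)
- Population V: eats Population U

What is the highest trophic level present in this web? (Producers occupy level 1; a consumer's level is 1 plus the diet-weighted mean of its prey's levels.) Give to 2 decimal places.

4.87

Population Q: 1 + 1 = 2
Population R: 1 + (0.87×2 + 0.13×1) = 2.87
Population S: 1 + 2.87 = 3.87
Population T: 1 + 3.87 = 4.87
Population U: 1 + (0.31×1 + 0.42×2.87 + 0.27×4.87) = 3.8303
Population V: 1 + 3.8303 = 4.8303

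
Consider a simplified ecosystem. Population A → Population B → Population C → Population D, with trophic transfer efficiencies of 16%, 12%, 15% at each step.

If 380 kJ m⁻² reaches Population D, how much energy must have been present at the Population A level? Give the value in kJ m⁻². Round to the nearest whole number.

131944 kJ m⁻²

Cumulative transfer efficiency: 0.16 × 0.12 × 0.15 = 0.00288
Population A energy = 380 / 0.00288 = 131944 kJ m⁻²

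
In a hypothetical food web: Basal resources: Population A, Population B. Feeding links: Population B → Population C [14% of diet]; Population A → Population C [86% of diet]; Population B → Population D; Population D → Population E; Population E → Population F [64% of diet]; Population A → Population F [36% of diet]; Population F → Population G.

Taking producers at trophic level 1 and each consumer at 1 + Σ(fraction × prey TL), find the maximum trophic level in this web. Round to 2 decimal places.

Population C: 1 + (0.14×1 + 0.86×1) = 2
Population D: 1 + 1 = 2
Population E: 1 + 2 = 3
Population F: 1 + (0.64×3 + 0.36×1) = 3.28
Population G: 1 + 3.28 = 4.28

4.28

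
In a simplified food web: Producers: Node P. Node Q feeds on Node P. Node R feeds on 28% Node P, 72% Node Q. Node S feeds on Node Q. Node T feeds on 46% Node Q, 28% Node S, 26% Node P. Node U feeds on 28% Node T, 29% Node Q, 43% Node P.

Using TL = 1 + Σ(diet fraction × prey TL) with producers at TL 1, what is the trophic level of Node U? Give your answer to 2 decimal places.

Node Q: 1 + 1 = 2
Node R: 1 + (0.28×1 + 0.72×2) = 2.72
Node S: 1 + 2 = 3
Node T: 1 + (0.46×2 + 0.28×3 + 0.26×1) = 3.02
Node U: 1 + (0.28×3.02 + 0.29×2 + 0.43×1) = 2.8556

2.86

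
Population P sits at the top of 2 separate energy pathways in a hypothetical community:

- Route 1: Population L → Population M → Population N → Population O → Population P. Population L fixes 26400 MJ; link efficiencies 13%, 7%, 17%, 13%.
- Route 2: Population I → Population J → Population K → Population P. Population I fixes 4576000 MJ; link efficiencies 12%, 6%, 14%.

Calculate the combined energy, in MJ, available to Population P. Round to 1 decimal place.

4617.9 MJ

Route 1: 26400 × 0.13 × 0.07 × 0.17 × 0.13 = 5.309304 MJ
Route 2: 4576000 × 0.12 × 0.06 × 0.14 = 4612.608 MJ
Total at Population P: 5.309304 + 4612.608 = 4617.917304 MJ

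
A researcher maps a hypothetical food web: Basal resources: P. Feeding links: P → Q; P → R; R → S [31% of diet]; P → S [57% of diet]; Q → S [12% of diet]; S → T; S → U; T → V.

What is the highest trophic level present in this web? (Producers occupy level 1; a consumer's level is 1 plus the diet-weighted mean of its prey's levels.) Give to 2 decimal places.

Q: 1 + 1 = 2
R: 1 + 1 = 2
S: 1 + (0.31×2 + 0.57×1 + 0.12×2) = 2.43
T: 1 + 2.43 = 3.43
U: 1 + 2.43 = 3.43
V: 1 + 3.43 = 4.43

4.43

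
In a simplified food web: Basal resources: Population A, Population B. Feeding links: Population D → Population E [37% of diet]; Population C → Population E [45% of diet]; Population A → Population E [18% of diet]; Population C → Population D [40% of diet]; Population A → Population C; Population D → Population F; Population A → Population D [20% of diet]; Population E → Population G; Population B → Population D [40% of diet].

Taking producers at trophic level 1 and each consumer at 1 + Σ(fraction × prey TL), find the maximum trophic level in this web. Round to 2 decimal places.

Population C: 1 + 1 = 2
Population D: 1 + (0.4×2 + 0.4×1 + 0.2×1) = 2.4
Population E: 1 + (0.37×2.4 + 0.45×2 + 0.18×1) = 2.968
Population F: 1 + 2.4 = 3.4
Population G: 1 + 2.968 = 3.968

3.97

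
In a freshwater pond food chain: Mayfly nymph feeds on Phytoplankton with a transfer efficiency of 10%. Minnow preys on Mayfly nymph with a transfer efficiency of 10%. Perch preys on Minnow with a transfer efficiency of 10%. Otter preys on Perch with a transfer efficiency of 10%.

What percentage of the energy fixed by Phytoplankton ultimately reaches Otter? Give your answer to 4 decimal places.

0.0100%

Product of link efficiencies: 0.1 × 0.1 × 0.1 × 0.1 = 0.0001
As a percentage: 0.0001 × 100 = 0.0100%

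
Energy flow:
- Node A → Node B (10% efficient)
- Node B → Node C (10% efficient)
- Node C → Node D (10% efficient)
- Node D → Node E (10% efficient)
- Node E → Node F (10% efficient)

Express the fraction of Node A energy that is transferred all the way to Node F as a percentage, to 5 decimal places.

0.00100%

Product of link efficiencies: 0.1 × 0.1 × 0.1 × 0.1 × 0.1 = 0.00001
As a percentage: 0.00001 × 100 = 0.00100%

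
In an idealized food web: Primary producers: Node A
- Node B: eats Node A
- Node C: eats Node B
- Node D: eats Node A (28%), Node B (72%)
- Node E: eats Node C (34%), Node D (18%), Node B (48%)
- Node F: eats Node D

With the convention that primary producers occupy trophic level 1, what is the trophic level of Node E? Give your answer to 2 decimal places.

Node B: 1 + 1 = 2
Node C: 1 + 2 = 3
Node D: 1 + (0.28×1 + 0.72×2) = 2.72
Node E: 1 + (0.34×3 + 0.18×2.72 + 0.48×2) = 3.4696
Node F: 1 + 2.72 = 3.72

3.47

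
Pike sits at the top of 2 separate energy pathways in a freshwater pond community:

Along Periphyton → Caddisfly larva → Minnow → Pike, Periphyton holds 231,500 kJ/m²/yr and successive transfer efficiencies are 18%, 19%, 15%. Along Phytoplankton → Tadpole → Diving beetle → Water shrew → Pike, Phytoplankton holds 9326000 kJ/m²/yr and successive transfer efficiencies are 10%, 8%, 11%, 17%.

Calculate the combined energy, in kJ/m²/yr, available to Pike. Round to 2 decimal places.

Via Periphyton: 231500 × 0.18 × 0.19 × 0.15 = 1187.595 kJ/m²/yr
Via Phytoplankton: 9326000 × 0.1 × 0.08 × 0.11 × 0.17 = 1395.1696 kJ/m²/yr
Total at Pike: 1187.595 + 1395.1696 = 2582.7646 kJ/m²/yr

2582.76 kJ/m²/yr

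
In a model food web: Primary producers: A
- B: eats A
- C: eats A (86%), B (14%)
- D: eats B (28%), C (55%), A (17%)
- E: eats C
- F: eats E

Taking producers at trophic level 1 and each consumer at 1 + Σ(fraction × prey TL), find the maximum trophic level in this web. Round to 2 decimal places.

4.14

B: 1 + 1 = 2
C: 1 + (0.86×1 + 0.14×2) = 2.14
D: 1 + (0.28×2 + 0.55×2.14 + 0.17×1) = 2.907
E: 1 + 2.14 = 3.14
F: 1 + 3.14 = 4.14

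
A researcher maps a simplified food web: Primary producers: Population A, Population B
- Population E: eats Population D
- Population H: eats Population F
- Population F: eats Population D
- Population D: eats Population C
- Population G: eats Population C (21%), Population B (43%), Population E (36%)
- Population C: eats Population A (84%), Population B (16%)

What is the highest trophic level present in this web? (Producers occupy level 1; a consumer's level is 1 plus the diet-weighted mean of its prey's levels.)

Population C: 1 + (0.84×1 + 0.16×1) = 2
Population D: 1 + 2 = 3
Population E: 1 + 3 = 4
Population F: 1 + 3 = 4
Population G: 1 + (0.21×2 + 0.43×1 + 0.36×4) = 3.29
Population H: 1 + 4 = 5

5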